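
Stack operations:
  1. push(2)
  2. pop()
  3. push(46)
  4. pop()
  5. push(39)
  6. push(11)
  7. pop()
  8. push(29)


push(2) -> [2]
pop()->2, []
push(46) -> [46]
pop()->46, []
push(39) -> [39]
push(11) -> [39, 11]
pop()->11, [39]
push(29) -> [39, 29]

Final stack: [39, 29]


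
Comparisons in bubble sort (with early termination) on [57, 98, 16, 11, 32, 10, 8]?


Algorithm: bubble sort (with early termination)
Input: [57, 98, 16, 11, 32, 10, 8]
Sorted: [8, 10, 11, 16, 32, 57, 98]

21


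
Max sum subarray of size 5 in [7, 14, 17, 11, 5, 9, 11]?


[0:5]: 54
[1:6]: 56
[2:7]: 53

Max: 56 at [1:6]


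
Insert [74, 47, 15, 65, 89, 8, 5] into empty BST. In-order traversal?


Insert 74: root
Insert 47: L from 74
Insert 15: L from 74 -> L from 47
Insert 65: L from 74 -> R from 47
Insert 89: R from 74
Insert 8: L from 74 -> L from 47 -> L from 15
Insert 5: L from 74 -> L from 47 -> L from 15 -> L from 8

In-order: [5, 8, 15, 47, 65, 74, 89]


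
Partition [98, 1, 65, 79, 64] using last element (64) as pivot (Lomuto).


Pivot: 64
  1 <= 64: swap -> [1, 98, 65, 79, 64]
Place pivot at 1: [1, 64, 65, 79, 98]

Partitioned: [1, 64, 65, 79, 98]


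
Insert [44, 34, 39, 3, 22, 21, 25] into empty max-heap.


Insert 44: [44]
Insert 34: [44, 34]
Insert 39: [44, 34, 39]
Insert 3: [44, 34, 39, 3]
Insert 22: [44, 34, 39, 3, 22]
Insert 21: [44, 34, 39, 3, 22, 21]
Insert 25: [44, 34, 39, 3, 22, 21, 25]

Final heap: [44, 34, 39, 3, 22, 21, 25]


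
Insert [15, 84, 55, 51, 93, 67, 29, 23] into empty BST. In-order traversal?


Insert 15: root
Insert 84: R from 15
Insert 55: R from 15 -> L from 84
Insert 51: R from 15 -> L from 84 -> L from 55
Insert 93: R from 15 -> R from 84
Insert 67: R from 15 -> L from 84 -> R from 55
Insert 29: R from 15 -> L from 84 -> L from 55 -> L from 51
Insert 23: R from 15 -> L from 84 -> L from 55 -> L from 51 -> L from 29

In-order: [15, 23, 29, 51, 55, 67, 84, 93]


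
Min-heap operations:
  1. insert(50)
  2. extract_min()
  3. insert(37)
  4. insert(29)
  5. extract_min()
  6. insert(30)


insert(50) -> [50]
extract_min()->50, []
insert(37) -> [37]
insert(29) -> [29, 37]
extract_min()->29, [37]
insert(30) -> [30, 37]

Final heap: [30, 37]


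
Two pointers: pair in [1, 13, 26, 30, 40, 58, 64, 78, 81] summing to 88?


lo=0(1)+hi=8(81)=82
lo=1(13)+hi=8(81)=94
lo=1(13)+hi=7(78)=91
lo=1(13)+hi=6(64)=77
lo=2(26)+hi=6(64)=90
lo=2(26)+hi=5(58)=84
lo=3(30)+hi=5(58)=88

Yes: 30+58=88


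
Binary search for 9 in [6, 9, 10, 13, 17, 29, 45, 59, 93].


Step 1: lo=0, hi=8, mid=4, val=17
Step 2: lo=0, hi=3, mid=1, val=9

Found at index 1


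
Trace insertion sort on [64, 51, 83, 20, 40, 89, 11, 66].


Initial: [64, 51, 83, 20, 40, 89, 11, 66]
Insert 51: [51, 64, 83, 20, 40, 89, 11, 66]
Insert 83: [51, 64, 83, 20, 40, 89, 11, 66]
Insert 20: [20, 51, 64, 83, 40, 89, 11, 66]
Insert 40: [20, 40, 51, 64, 83, 89, 11, 66]
Insert 89: [20, 40, 51, 64, 83, 89, 11, 66]
Insert 11: [11, 20, 40, 51, 64, 83, 89, 66]
Insert 66: [11, 20, 40, 51, 64, 66, 83, 89]

Sorted: [11, 20, 40, 51, 64, 66, 83, 89]


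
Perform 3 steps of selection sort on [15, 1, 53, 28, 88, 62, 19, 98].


Initial: [15, 1, 53, 28, 88, 62, 19, 98]
Step 1: min=1 at 1
  Swap: [1, 15, 53, 28, 88, 62, 19, 98]
Step 2: min=15 at 1
  Swap: [1, 15, 53, 28, 88, 62, 19, 98]
Step 3: min=19 at 6
  Swap: [1, 15, 19, 28, 88, 62, 53, 98]

After 3 steps: [1, 15, 19, 28, 88, 62, 53, 98]


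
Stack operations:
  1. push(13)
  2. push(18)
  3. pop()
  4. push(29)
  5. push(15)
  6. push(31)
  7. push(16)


push(13) -> [13]
push(18) -> [13, 18]
pop()->18, [13]
push(29) -> [13, 29]
push(15) -> [13, 29, 15]
push(31) -> [13, 29, 15, 31]
push(16) -> [13, 29, 15, 31, 16]

Final stack: [13, 29, 15, 31, 16]


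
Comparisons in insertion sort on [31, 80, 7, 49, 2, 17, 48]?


Algorithm: insertion sort
Input: [31, 80, 7, 49, 2, 17, 48]
Sorted: [2, 7, 17, 31, 48, 49, 80]

16


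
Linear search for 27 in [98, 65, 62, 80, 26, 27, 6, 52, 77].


i=0: 98!=27
i=1: 65!=27
i=2: 62!=27
i=3: 80!=27
i=4: 26!=27
i=5: 27==27 found!

Found at 5, 6 comps


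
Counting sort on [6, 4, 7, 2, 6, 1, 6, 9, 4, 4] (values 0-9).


Input: [6, 4, 7, 2, 6, 1, 6, 9, 4, 4]
Counts: [0, 1, 1, 0, 3, 0, 3, 1, 0, 1]

Sorted: [1, 2, 4, 4, 4, 6, 6, 6, 7, 9]


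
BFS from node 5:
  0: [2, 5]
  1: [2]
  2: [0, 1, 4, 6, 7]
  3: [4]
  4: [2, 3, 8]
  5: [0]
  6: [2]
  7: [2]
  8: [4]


Visit 5, enqueue [0]
Visit 0, enqueue [2]
Visit 2, enqueue [1, 4, 6, 7]
Visit 1, enqueue []
Visit 4, enqueue [3, 8]
Visit 6, enqueue []
Visit 7, enqueue []
Visit 3, enqueue []
Visit 8, enqueue []

BFS order: [5, 0, 2, 1, 4, 6, 7, 3, 8]


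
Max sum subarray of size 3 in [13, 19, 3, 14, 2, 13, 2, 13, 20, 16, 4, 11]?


[0:3]: 35
[1:4]: 36
[2:5]: 19
[3:6]: 29
[4:7]: 17
[5:8]: 28
[6:9]: 35
[7:10]: 49
[8:11]: 40
[9:12]: 31

Max: 49 at [7:10]


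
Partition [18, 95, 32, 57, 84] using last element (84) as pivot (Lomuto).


Pivot: 84
  18 <= 84: advance i (no swap)
  32 <= 84: swap -> [18, 32, 95, 57, 84]
  57 <= 84: swap -> [18, 32, 57, 95, 84]
Place pivot at 3: [18, 32, 57, 84, 95]

Partitioned: [18, 32, 57, 84, 95]


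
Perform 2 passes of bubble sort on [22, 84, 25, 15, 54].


Initial: [22, 84, 25, 15, 54]
Pass 1: [22, 25, 15, 54, 84] (3 swaps)
Pass 2: [22, 15, 25, 54, 84] (1 swaps)

After 2 passes: [22, 15, 25, 54, 84]


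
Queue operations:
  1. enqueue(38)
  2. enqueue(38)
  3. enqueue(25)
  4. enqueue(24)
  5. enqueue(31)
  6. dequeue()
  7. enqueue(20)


enqueue(38) -> [38]
enqueue(38) -> [38, 38]
enqueue(25) -> [38, 38, 25]
enqueue(24) -> [38, 38, 25, 24]
enqueue(31) -> [38, 38, 25, 24, 31]
dequeue()->38, [38, 25, 24, 31]
enqueue(20) -> [38, 25, 24, 31, 20]

Final queue: [38, 25, 24, 31, 20]


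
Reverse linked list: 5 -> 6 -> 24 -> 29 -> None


Step 1: curr=5, set curr.next=prev(None) | reversed so far: 5
Step 2: curr=6, set curr.next=prev(5) | reversed so far: 6 -> 5
Step 3: curr=24, set curr.next=prev(6) | reversed so far: 24 -> 6 -> 5
Step 4: curr=29, set curr.next=prev(24) | reversed so far: 29 -> 24 -> 6 -> 5

29 -> 24 -> 6 -> 5 -> None


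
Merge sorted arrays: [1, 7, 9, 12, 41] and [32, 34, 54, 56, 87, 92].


Take 1 from A
Take 7 from A
Take 9 from A
Take 12 from A
Take 32 from B
Take 34 from B
Take 41 from A

Merged: [1, 7, 9, 12, 32, 34, 41, 54, 56, 87, 92]


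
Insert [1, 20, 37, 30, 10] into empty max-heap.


Insert 1: [1]
Insert 20: [20, 1]
Insert 37: [37, 1, 20]
Insert 30: [37, 30, 20, 1]
Insert 10: [37, 30, 20, 1, 10]

Final heap: [37, 30, 20, 1, 10]


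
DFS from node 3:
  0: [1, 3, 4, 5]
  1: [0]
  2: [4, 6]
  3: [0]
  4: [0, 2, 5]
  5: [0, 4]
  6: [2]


Visit 3, push [0]
Visit 0, push [5, 4, 1]
Visit 1, push []
Visit 4, push [5, 2]
Visit 2, push [6]
Visit 6, push []
Visit 5, push []

DFS order: [3, 0, 1, 4, 2, 6, 5]


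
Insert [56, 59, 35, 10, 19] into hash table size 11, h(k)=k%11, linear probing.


Insert 56: h=1 -> slot 1
Insert 59: h=4 -> slot 4
Insert 35: h=2 -> slot 2
Insert 10: h=10 -> slot 10
Insert 19: h=8 -> slot 8

Table: [None, 56, 35, None, 59, None, None, None, 19, None, 10]


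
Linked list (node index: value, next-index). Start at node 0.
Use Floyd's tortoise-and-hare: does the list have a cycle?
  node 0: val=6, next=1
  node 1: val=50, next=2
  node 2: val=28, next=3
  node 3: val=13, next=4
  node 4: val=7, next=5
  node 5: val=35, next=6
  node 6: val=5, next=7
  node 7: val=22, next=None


Floyd's tortoise (slow, +1) and hare (fast, +2):
  init: slow=0, fast=0
  step 1: slow=1, fast=2
  step 2: slow=2, fast=4
  step 3: slow=3, fast=6
  step 4: fast 6->7->None, no cycle

Cycle: no


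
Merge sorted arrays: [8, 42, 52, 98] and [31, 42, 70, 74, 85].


Take 8 from A
Take 31 from B
Take 42 from A
Take 42 from B
Take 52 from A
Take 70 from B
Take 74 from B
Take 85 from B

Merged: [8, 31, 42, 42, 52, 70, 74, 85, 98]


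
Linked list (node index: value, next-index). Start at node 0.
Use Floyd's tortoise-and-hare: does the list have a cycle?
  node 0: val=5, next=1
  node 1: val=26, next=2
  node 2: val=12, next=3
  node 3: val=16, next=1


Floyd's tortoise (slow, +1) and hare (fast, +2):
  init: slow=0, fast=0
  step 1: slow=1, fast=2
  step 2: slow=2, fast=1
  step 3: slow=3, fast=3
  slow == fast at node 3: cycle detected

Cycle: yes


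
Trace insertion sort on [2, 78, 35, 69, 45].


Initial: [2, 78, 35, 69, 45]
Insert 78: [2, 78, 35, 69, 45]
Insert 35: [2, 35, 78, 69, 45]
Insert 69: [2, 35, 69, 78, 45]
Insert 45: [2, 35, 45, 69, 78]

Sorted: [2, 35, 45, 69, 78]


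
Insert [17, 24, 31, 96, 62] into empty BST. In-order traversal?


Insert 17: root
Insert 24: R from 17
Insert 31: R from 17 -> R from 24
Insert 96: R from 17 -> R from 24 -> R from 31
Insert 62: R from 17 -> R from 24 -> R from 31 -> L from 96

In-order: [17, 24, 31, 62, 96]


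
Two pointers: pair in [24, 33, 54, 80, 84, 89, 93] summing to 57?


lo=0(24)+hi=6(93)=117
lo=0(24)+hi=5(89)=113
lo=0(24)+hi=4(84)=108
lo=0(24)+hi=3(80)=104
lo=0(24)+hi=2(54)=78
lo=0(24)+hi=1(33)=57

Yes: 24+33=57


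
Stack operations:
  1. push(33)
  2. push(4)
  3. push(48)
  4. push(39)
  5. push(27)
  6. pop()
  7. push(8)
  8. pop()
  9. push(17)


push(33) -> [33]
push(4) -> [33, 4]
push(48) -> [33, 4, 48]
push(39) -> [33, 4, 48, 39]
push(27) -> [33, 4, 48, 39, 27]
pop()->27, [33, 4, 48, 39]
push(8) -> [33, 4, 48, 39, 8]
pop()->8, [33, 4, 48, 39]
push(17) -> [33, 4, 48, 39, 17]

Final stack: [33, 4, 48, 39, 17]


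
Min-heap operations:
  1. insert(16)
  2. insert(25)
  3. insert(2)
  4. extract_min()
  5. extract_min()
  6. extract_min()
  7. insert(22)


insert(16) -> [16]
insert(25) -> [16, 25]
insert(2) -> [2, 25, 16]
extract_min()->2, [16, 25]
extract_min()->16, [25]
extract_min()->25, []
insert(22) -> [22]

Final heap: [22]


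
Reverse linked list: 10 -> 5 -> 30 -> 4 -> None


Step 1: curr=10, set curr.next=prev(None) | reversed so far: 10
Step 2: curr=5, set curr.next=prev(10) | reversed so far: 5 -> 10
Step 3: curr=30, set curr.next=prev(5) | reversed so far: 30 -> 5 -> 10
Step 4: curr=4, set curr.next=prev(30) | reversed so far: 4 -> 30 -> 5 -> 10

4 -> 30 -> 5 -> 10 -> None


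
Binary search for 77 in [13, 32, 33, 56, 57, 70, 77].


Step 1: lo=0, hi=6, mid=3, val=56
Step 2: lo=4, hi=6, mid=5, val=70
Step 3: lo=6, hi=6, mid=6, val=77

Found at index 6


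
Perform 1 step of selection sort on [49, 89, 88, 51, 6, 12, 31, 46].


Initial: [49, 89, 88, 51, 6, 12, 31, 46]
Step 1: min=6 at 4
  Swap: [6, 89, 88, 51, 49, 12, 31, 46]

After 1 step: [6, 89, 88, 51, 49, 12, 31, 46]


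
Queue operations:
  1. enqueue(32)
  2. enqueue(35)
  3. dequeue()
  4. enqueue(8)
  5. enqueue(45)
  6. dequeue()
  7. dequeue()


enqueue(32) -> [32]
enqueue(35) -> [32, 35]
dequeue()->32, [35]
enqueue(8) -> [35, 8]
enqueue(45) -> [35, 8, 45]
dequeue()->35, [8, 45]
dequeue()->8, [45]

Final queue: [45]


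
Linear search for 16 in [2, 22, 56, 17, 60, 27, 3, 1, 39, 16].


i=0: 2!=16
i=1: 22!=16
i=2: 56!=16
i=3: 17!=16
i=4: 60!=16
i=5: 27!=16
i=6: 3!=16
i=7: 1!=16
i=8: 39!=16
i=9: 16==16 found!

Found at 9, 10 comps


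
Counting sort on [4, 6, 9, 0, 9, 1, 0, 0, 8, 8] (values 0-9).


Input: [4, 6, 9, 0, 9, 1, 0, 0, 8, 8]
Counts: [3, 1, 0, 0, 1, 0, 1, 0, 2, 2]

Sorted: [0, 0, 0, 1, 4, 6, 8, 8, 9, 9]


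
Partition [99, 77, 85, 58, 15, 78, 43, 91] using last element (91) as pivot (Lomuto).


Pivot: 91
  77 <= 91: swap -> [77, 99, 85, 58, 15, 78, 43, 91]
  85 <= 91: swap -> [77, 85, 99, 58, 15, 78, 43, 91]
  58 <= 91: swap -> [77, 85, 58, 99, 15, 78, 43, 91]
  15 <= 91: swap -> [77, 85, 58, 15, 99, 78, 43, 91]
  78 <= 91: swap -> [77, 85, 58, 15, 78, 99, 43, 91]
  43 <= 91: swap -> [77, 85, 58, 15, 78, 43, 99, 91]
Place pivot at 6: [77, 85, 58, 15, 78, 43, 91, 99]

Partitioned: [77, 85, 58, 15, 78, 43, 91, 99]


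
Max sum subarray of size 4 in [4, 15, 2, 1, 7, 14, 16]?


[0:4]: 22
[1:5]: 25
[2:6]: 24
[3:7]: 38

Max: 38 at [3:7]


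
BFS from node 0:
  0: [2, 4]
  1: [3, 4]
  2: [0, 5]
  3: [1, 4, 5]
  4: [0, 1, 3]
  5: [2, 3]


Visit 0, enqueue [2, 4]
Visit 2, enqueue [5]
Visit 4, enqueue [1, 3]
Visit 5, enqueue []
Visit 1, enqueue []
Visit 3, enqueue []

BFS order: [0, 2, 4, 5, 1, 3]


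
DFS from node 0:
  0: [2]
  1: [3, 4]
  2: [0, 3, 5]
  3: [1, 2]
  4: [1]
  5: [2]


Visit 0, push [2]
Visit 2, push [5, 3]
Visit 3, push [1]
Visit 1, push [4]
Visit 4, push []
Visit 5, push []

DFS order: [0, 2, 3, 1, 4, 5]


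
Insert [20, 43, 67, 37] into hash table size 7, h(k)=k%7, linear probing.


Insert 20: h=6 -> slot 6
Insert 43: h=1 -> slot 1
Insert 67: h=4 -> slot 4
Insert 37: h=2 -> slot 2

Table: [None, 43, 37, None, 67, None, 20]


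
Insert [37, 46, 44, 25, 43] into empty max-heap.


Insert 37: [37]
Insert 46: [46, 37]
Insert 44: [46, 37, 44]
Insert 25: [46, 37, 44, 25]
Insert 43: [46, 43, 44, 25, 37]

Final heap: [46, 43, 44, 25, 37]


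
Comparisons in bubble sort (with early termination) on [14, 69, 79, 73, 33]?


Algorithm: bubble sort (with early termination)
Input: [14, 69, 79, 73, 33]
Sorted: [14, 33, 69, 73, 79]

10


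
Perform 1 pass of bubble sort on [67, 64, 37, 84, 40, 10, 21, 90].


Initial: [67, 64, 37, 84, 40, 10, 21, 90]
Pass 1: [64, 37, 67, 40, 10, 21, 84, 90] (5 swaps)

After 1 pass: [64, 37, 67, 40, 10, 21, 84, 90]


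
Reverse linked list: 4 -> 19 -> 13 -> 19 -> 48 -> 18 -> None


Step 1: curr=4, set curr.next=prev(None) | reversed so far: 4
Step 2: curr=19, set curr.next=prev(4) | reversed so far: 19 -> 4
Step 3: curr=13, set curr.next=prev(19) | reversed so far: 13 -> 19 -> 4
Step 4: curr=19, set curr.next=prev(13) | reversed so far: 19 -> 13 -> 19 -> 4
Step 5: curr=48, set curr.next=prev(19) | reversed so far: 48 -> 19 -> 13 -> 19 -> 4
Step 6: curr=18, set curr.next=prev(48) | reversed so far: 18 -> 48 -> 19 -> 13 -> 19 -> 4

18 -> 48 -> 19 -> 13 -> 19 -> 4 -> None


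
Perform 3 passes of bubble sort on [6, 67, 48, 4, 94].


Initial: [6, 67, 48, 4, 94]
Pass 1: [6, 48, 4, 67, 94] (2 swaps)
Pass 2: [6, 4, 48, 67, 94] (1 swaps)
Pass 3: [4, 6, 48, 67, 94] (1 swaps)

After 3 passes: [4, 6, 48, 67, 94]


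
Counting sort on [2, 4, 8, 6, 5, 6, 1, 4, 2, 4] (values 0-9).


Input: [2, 4, 8, 6, 5, 6, 1, 4, 2, 4]
Counts: [0, 1, 2, 0, 3, 1, 2, 0, 1, 0]

Sorted: [1, 2, 2, 4, 4, 4, 5, 6, 6, 8]


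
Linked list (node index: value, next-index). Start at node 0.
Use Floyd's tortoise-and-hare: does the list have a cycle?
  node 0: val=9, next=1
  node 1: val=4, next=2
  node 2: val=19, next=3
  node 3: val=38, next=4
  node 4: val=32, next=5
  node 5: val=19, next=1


Floyd's tortoise (slow, +1) and hare (fast, +2):
  init: slow=0, fast=0
  step 1: slow=1, fast=2
  step 2: slow=2, fast=4
  step 3: slow=3, fast=1
  step 4: slow=4, fast=3
  step 5: slow=5, fast=5
  slow == fast at node 5: cycle detected

Cycle: yes


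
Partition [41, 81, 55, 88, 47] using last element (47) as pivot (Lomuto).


Pivot: 47
  41 <= 47: advance i (no swap)
Place pivot at 1: [41, 47, 55, 88, 81]

Partitioned: [41, 47, 55, 88, 81]


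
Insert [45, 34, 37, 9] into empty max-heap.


Insert 45: [45]
Insert 34: [45, 34]
Insert 37: [45, 34, 37]
Insert 9: [45, 34, 37, 9]

Final heap: [45, 34, 37, 9]


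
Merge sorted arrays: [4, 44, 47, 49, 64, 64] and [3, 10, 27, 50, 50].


Take 3 from B
Take 4 from A
Take 10 from B
Take 27 from B
Take 44 from A
Take 47 from A
Take 49 from A
Take 50 from B
Take 50 from B

Merged: [3, 4, 10, 27, 44, 47, 49, 50, 50, 64, 64]


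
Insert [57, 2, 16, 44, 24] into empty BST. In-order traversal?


Insert 57: root
Insert 2: L from 57
Insert 16: L from 57 -> R from 2
Insert 44: L from 57 -> R from 2 -> R from 16
Insert 24: L from 57 -> R from 2 -> R from 16 -> L from 44

In-order: [2, 16, 24, 44, 57]


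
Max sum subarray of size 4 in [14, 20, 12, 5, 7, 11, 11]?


[0:4]: 51
[1:5]: 44
[2:6]: 35
[3:7]: 34

Max: 51 at [0:4]


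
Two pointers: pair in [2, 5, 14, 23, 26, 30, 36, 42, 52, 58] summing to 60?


lo=0(2)+hi=9(58)=60

Yes: 2+58=60


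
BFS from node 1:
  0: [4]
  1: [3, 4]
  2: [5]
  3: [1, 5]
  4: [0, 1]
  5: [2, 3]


Visit 1, enqueue [3, 4]
Visit 3, enqueue [5]
Visit 4, enqueue [0]
Visit 5, enqueue [2]
Visit 0, enqueue []
Visit 2, enqueue []

BFS order: [1, 3, 4, 5, 0, 2]


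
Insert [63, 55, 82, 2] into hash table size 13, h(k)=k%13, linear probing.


Insert 63: h=11 -> slot 11
Insert 55: h=3 -> slot 3
Insert 82: h=4 -> slot 4
Insert 2: h=2 -> slot 2

Table: [None, None, 2, 55, 82, None, None, None, None, None, None, 63, None]


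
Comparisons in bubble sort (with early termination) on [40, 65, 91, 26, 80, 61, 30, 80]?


Algorithm: bubble sort (with early termination)
Input: [40, 65, 91, 26, 80, 61, 30, 80]
Sorted: [26, 30, 40, 61, 65, 80, 80, 91]

27


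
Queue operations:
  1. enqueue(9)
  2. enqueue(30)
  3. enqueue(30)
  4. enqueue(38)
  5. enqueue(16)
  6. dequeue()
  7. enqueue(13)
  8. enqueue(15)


enqueue(9) -> [9]
enqueue(30) -> [9, 30]
enqueue(30) -> [9, 30, 30]
enqueue(38) -> [9, 30, 30, 38]
enqueue(16) -> [9, 30, 30, 38, 16]
dequeue()->9, [30, 30, 38, 16]
enqueue(13) -> [30, 30, 38, 16, 13]
enqueue(15) -> [30, 30, 38, 16, 13, 15]

Final queue: [30, 30, 38, 16, 13, 15]


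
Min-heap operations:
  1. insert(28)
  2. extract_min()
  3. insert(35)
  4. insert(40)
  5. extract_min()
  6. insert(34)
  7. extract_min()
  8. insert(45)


insert(28) -> [28]
extract_min()->28, []
insert(35) -> [35]
insert(40) -> [35, 40]
extract_min()->35, [40]
insert(34) -> [34, 40]
extract_min()->34, [40]
insert(45) -> [40, 45]

Final heap: [40, 45]


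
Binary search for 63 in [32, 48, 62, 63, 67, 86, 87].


Step 1: lo=0, hi=6, mid=3, val=63

Found at index 3


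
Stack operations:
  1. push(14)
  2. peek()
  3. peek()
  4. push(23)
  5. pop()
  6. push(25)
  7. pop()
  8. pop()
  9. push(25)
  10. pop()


push(14) -> [14]
peek()->14
peek()->14
push(23) -> [14, 23]
pop()->23, [14]
push(25) -> [14, 25]
pop()->25, [14]
pop()->14, []
push(25) -> [25]
pop()->25, []

Final stack: []


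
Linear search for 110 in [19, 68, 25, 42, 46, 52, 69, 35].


i=0: 19!=110
i=1: 68!=110
i=2: 25!=110
i=3: 42!=110
i=4: 46!=110
i=5: 52!=110
i=6: 69!=110
i=7: 35!=110

Not found, 8 comps


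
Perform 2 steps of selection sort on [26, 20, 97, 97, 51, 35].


Initial: [26, 20, 97, 97, 51, 35]
Step 1: min=20 at 1
  Swap: [20, 26, 97, 97, 51, 35]
Step 2: min=26 at 1
  Swap: [20, 26, 97, 97, 51, 35]

After 2 steps: [20, 26, 97, 97, 51, 35]


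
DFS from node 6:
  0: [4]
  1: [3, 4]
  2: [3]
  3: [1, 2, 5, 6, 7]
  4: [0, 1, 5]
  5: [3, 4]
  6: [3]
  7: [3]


Visit 6, push [3]
Visit 3, push [7, 5, 2, 1]
Visit 1, push [4]
Visit 4, push [5, 0]
Visit 0, push []
Visit 5, push []
Visit 2, push []
Visit 7, push []

DFS order: [6, 3, 1, 4, 0, 5, 2, 7]


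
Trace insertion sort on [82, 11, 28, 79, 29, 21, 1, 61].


Initial: [82, 11, 28, 79, 29, 21, 1, 61]
Insert 11: [11, 82, 28, 79, 29, 21, 1, 61]
Insert 28: [11, 28, 82, 79, 29, 21, 1, 61]
Insert 79: [11, 28, 79, 82, 29, 21, 1, 61]
Insert 29: [11, 28, 29, 79, 82, 21, 1, 61]
Insert 21: [11, 21, 28, 29, 79, 82, 1, 61]
Insert 1: [1, 11, 21, 28, 29, 79, 82, 61]
Insert 61: [1, 11, 21, 28, 29, 61, 79, 82]

Sorted: [1, 11, 21, 28, 29, 61, 79, 82]


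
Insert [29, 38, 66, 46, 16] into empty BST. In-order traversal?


Insert 29: root
Insert 38: R from 29
Insert 66: R from 29 -> R from 38
Insert 46: R from 29 -> R from 38 -> L from 66
Insert 16: L from 29

In-order: [16, 29, 38, 46, 66]


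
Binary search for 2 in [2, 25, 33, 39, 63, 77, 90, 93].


Step 1: lo=0, hi=7, mid=3, val=39
Step 2: lo=0, hi=2, mid=1, val=25
Step 3: lo=0, hi=0, mid=0, val=2

Found at index 0


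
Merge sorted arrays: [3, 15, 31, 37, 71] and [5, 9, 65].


Take 3 from A
Take 5 from B
Take 9 from B
Take 15 from A
Take 31 from A
Take 37 from A
Take 65 from B

Merged: [3, 5, 9, 15, 31, 37, 65, 71]


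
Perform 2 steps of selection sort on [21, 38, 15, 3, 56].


Initial: [21, 38, 15, 3, 56]
Step 1: min=3 at 3
  Swap: [3, 38, 15, 21, 56]
Step 2: min=15 at 2
  Swap: [3, 15, 38, 21, 56]

After 2 steps: [3, 15, 38, 21, 56]


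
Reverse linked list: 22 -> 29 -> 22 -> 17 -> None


Step 1: curr=22, set curr.next=prev(None) | reversed so far: 22
Step 2: curr=29, set curr.next=prev(22) | reversed so far: 29 -> 22
Step 3: curr=22, set curr.next=prev(29) | reversed so far: 22 -> 29 -> 22
Step 4: curr=17, set curr.next=prev(22) | reversed so far: 17 -> 22 -> 29 -> 22

17 -> 22 -> 29 -> 22 -> None


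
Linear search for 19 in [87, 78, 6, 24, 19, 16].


i=0: 87!=19
i=1: 78!=19
i=2: 6!=19
i=3: 24!=19
i=4: 19==19 found!

Found at 4, 5 comps


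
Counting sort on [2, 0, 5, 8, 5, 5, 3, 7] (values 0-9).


Input: [2, 0, 5, 8, 5, 5, 3, 7]
Counts: [1, 0, 1, 1, 0, 3, 0, 1, 1, 0]

Sorted: [0, 2, 3, 5, 5, 5, 7, 8]


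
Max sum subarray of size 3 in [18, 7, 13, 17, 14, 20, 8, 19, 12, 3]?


[0:3]: 38
[1:4]: 37
[2:5]: 44
[3:6]: 51
[4:7]: 42
[5:8]: 47
[6:9]: 39
[7:10]: 34

Max: 51 at [3:6]


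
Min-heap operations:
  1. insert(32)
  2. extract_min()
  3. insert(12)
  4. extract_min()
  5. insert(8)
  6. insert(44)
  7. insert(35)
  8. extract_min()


insert(32) -> [32]
extract_min()->32, []
insert(12) -> [12]
extract_min()->12, []
insert(8) -> [8]
insert(44) -> [8, 44]
insert(35) -> [8, 44, 35]
extract_min()->8, [35, 44]

Final heap: [35, 44]


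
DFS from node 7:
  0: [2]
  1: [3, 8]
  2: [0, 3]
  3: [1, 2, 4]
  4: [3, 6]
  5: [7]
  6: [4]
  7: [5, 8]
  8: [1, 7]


Visit 7, push [8, 5]
Visit 5, push []
Visit 8, push [1]
Visit 1, push [3]
Visit 3, push [4, 2]
Visit 2, push [0]
Visit 0, push []
Visit 4, push [6]
Visit 6, push []

DFS order: [7, 5, 8, 1, 3, 2, 0, 4, 6]


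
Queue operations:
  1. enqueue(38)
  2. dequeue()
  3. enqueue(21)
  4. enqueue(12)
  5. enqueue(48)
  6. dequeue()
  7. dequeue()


enqueue(38) -> [38]
dequeue()->38, []
enqueue(21) -> [21]
enqueue(12) -> [21, 12]
enqueue(48) -> [21, 12, 48]
dequeue()->21, [12, 48]
dequeue()->12, [48]

Final queue: [48]


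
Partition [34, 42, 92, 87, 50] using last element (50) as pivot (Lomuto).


Pivot: 50
  34 <= 50: advance i (no swap)
  42 <= 50: advance i (no swap)
Place pivot at 2: [34, 42, 50, 87, 92]

Partitioned: [34, 42, 50, 87, 92]


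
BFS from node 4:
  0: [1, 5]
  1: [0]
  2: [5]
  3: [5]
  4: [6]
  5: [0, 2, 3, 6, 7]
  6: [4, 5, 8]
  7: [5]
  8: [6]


Visit 4, enqueue [6]
Visit 6, enqueue [5, 8]
Visit 5, enqueue [0, 2, 3, 7]
Visit 8, enqueue []
Visit 0, enqueue [1]
Visit 2, enqueue []
Visit 3, enqueue []
Visit 7, enqueue []
Visit 1, enqueue []

BFS order: [4, 6, 5, 8, 0, 2, 3, 7, 1]


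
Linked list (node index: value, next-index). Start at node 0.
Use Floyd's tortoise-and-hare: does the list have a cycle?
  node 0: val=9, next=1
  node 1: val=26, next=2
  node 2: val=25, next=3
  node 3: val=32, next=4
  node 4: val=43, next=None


Floyd's tortoise (slow, +1) and hare (fast, +2):
  init: slow=0, fast=0
  step 1: slow=1, fast=2
  step 2: slow=2, fast=4
  step 3: fast -> None, no cycle

Cycle: no


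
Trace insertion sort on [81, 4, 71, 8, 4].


Initial: [81, 4, 71, 8, 4]
Insert 4: [4, 81, 71, 8, 4]
Insert 71: [4, 71, 81, 8, 4]
Insert 8: [4, 8, 71, 81, 4]
Insert 4: [4, 4, 8, 71, 81]

Sorted: [4, 4, 8, 71, 81]


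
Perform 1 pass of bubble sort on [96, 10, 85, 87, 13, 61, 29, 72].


Initial: [96, 10, 85, 87, 13, 61, 29, 72]
Pass 1: [10, 85, 87, 13, 61, 29, 72, 96] (7 swaps)

After 1 pass: [10, 85, 87, 13, 61, 29, 72, 96]


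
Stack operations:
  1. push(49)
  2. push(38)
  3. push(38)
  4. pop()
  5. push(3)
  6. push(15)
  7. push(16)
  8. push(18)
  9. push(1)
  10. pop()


push(49) -> [49]
push(38) -> [49, 38]
push(38) -> [49, 38, 38]
pop()->38, [49, 38]
push(3) -> [49, 38, 3]
push(15) -> [49, 38, 3, 15]
push(16) -> [49, 38, 3, 15, 16]
push(18) -> [49, 38, 3, 15, 16, 18]
push(1) -> [49, 38, 3, 15, 16, 18, 1]
pop()->1, [49, 38, 3, 15, 16, 18]

Final stack: [49, 38, 3, 15, 16, 18]


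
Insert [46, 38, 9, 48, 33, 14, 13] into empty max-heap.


Insert 46: [46]
Insert 38: [46, 38]
Insert 9: [46, 38, 9]
Insert 48: [48, 46, 9, 38]
Insert 33: [48, 46, 9, 38, 33]
Insert 14: [48, 46, 14, 38, 33, 9]
Insert 13: [48, 46, 14, 38, 33, 9, 13]

Final heap: [48, 46, 14, 38, 33, 9, 13]


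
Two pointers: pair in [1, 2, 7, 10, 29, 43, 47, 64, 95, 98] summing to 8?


lo=0(1)+hi=9(98)=99
lo=0(1)+hi=8(95)=96
lo=0(1)+hi=7(64)=65
lo=0(1)+hi=6(47)=48
lo=0(1)+hi=5(43)=44
lo=0(1)+hi=4(29)=30
lo=0(1)+hi=3(10)=11
lo=0(1)+hi=2(7)=8

Yes: 1+7=8


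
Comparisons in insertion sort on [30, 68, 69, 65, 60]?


Algorithm: insertion sort
Input: [30, 68, 69, 65, 60]
Sorted: [30, 60, 65, 68, 69]

9


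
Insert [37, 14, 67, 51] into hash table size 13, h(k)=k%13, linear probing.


Insert 37: h=11 -> slot 11
Insert 14: h=1 -> slot 1
Insert 67: h=2 -> slot 2
Insert 51: h=12 -> slot 12

Table: [None, 14, 67, None, None, None, None, None, None, None, None, 37, 51]


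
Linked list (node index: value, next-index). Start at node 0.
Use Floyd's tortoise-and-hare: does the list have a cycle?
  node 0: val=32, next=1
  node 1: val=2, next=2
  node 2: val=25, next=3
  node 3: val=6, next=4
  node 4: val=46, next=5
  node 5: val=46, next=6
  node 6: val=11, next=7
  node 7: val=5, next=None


Floyd's tortoise (slow, +1) and hare (fast, +2):
  init: slow=0, fast=0
  step 1: slow=1, fast=2
  step 2: slow=2, fast=4
  step 3: slow=3, fast=6
  step 4: fast 6->7->None, no cycle

Cycle: no


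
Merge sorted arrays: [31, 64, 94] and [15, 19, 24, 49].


Take 15 from B
Take 19 from B
Take 24 from B
Take 31 from A
Take 49 from B

Merged: [15, 19, 24, 31, 49, 64, 94]


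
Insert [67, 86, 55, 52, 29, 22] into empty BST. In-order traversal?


Insert 67: root
Insert 86: R from 67
Insert 55: L from 67
Insert 52: L from 67 -> L from 55
Insert 29: L from 67 -> L from 55 -> L from 52
Insert 22: L from 67 -> L from 55 -> L from 52 -> L from 29

In-order: [22, 29, 52, 55, 67, 86]


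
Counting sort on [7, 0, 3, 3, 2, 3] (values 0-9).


Input: [7, 0, 3, 3, 2, 3]
Counts: [1, 0, 1, 3, 0, 0, 0, 1, 0, 0]

Sorted: [0, 2, 3, 3, 3, 7]


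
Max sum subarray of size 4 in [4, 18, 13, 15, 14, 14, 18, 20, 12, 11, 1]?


[0:4]: 50
[1:5]: 60
[2:6]: 56
[3:7]: 61
[4:8]: 66
[5:9]: 64
[6:10]: 61
[7:11]: 44

Max: 66 at [4:8]


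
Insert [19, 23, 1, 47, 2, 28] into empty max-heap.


Insert 19: [19]
Insert 23: [23, 19]
Insert 1: [23, 19, 1]
Insert 47: [47, 23, 1, 19]
Insert 2: [47, 23, 1, 19, 2]
Insert 28: [47, 23, 28, 19, 2, 1]

Final heap: [47, 23, 28, 19, 2, 1]


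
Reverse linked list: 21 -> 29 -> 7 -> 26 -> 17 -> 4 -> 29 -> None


Step 1: curr=21, set curr.next=prev(None) | reversed so far: 21
Step 2: curr=29, set curr.next=prev(21) | reversed so far: 29 -> 21
Step 3: curr=7, set curr.next=prev(29) | reversed so far: 7 -> 29 -> 21
Step 4: curr=26, set curr.next=prev(7) | reversed so far: 26 -> 7 -> 29 -> 21
Step 5: curr=17, set curr.next=prev(26) | reversed so far: 17 -> 26 -> 7 -> 29 -> 21
Step 6: curr=4, set curr.next=prev(17) | reversed so far: 4 -> 17 -> 26 -> 7 -> 29 -> 21
Step 7: curr=29, set curr.next=prev(4) | reversed so far: 29 -> 4 -> 17 -> 26 -> 7 -> 29 -> 21

29 -> 4 -> 17 -> 26 -> 7 -> 29 -> 21 -> None


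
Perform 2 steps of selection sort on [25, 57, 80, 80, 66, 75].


Initial: [25, 57, 80, 80, 66, 75]
Step 1: min=25 at 0
  Swap: [25, 57, 80, 80, 66, 75]
Step 2: min=57 at 1
  Swap: [25, 57, 80, 80, 66, 75]

After 2 steps: [25, 57, 80, 80, 66, 75]


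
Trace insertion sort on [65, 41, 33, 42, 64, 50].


Initial: [65, 41, 33, 42, 64, 50]
Insert 41: [41, 65, 33, 42, 64, 50]
Insert 33: [33, 41, 65, 42, 64, 50]
Insert 42: [33, 41, 42, 65, 64, 50]
Insert 64: [33, 41, 42, 64, 65, 50]
Insert 50: [33, 41, 42, 50, 64, 65]

Sorted: [33, 41, 42, 50, 64, 65]


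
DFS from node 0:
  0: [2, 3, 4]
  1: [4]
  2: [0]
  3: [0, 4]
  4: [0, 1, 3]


Visit 0, push [4, 3, 2]
Visit 2, push []
Visit 3, push [4]
Visit 4, push [1]
Visit 1, push []

DFS order: [0, 2, 3, 4, 1]


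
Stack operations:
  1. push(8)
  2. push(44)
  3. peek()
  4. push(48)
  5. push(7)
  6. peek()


push(8) -> [8]
push(44) -> [8, 44]
peek()->44
push(48) -> [8, 44, 48]
push(7) -> [8, 44, 48, 7]
peek()->7

Final stack: [8, 44, 48, 7]


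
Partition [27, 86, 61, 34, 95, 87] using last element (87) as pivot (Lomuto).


Pivot: 87
  27 <= 87: advance i (no swap)
  86 <= 87: advance i (no swap)
  61 <= 87: advance i (no swap)
  34 <= 87: advance i (no swap)
Place pivot at 4: [27, 86, 61, 34, 87, 95]

Partitioned: [27, 86, 61, 34, 87, 95]


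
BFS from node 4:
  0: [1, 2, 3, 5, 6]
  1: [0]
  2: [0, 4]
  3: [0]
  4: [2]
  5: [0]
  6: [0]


Visit 4, enqueue [2]
Visit 2, enqueue [0]
Visit 0, enqueue [1, 3, 5, 6]
Visit 1, enqueue []
Visit 3, enqueue []
Visit 5, enqueue []
Visit 6, enqueue []

BFS order: [4, 2, 0, 1, 3, 5, 6]


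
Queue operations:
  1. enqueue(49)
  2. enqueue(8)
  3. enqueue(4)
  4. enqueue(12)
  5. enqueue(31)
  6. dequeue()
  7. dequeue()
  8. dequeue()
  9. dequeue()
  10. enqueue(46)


enqueue(49) -> [49]
enqueue(8) -> [49, 8]
enqueue(4) -> [49, 8, 4]
enqueue(12) -> [49, 8, 4, 12]
enqueue(31) -> [49, 8, 4, 12, 31]
dequeue()->49, [8, 4, 12, 31]
dequeue()->8, [4, 12, 31]
dequeue()->4, [12, 31]
dequeue()->12, [31]
enqueue(46) -> [31, 46]

Final queue: [31, 46]


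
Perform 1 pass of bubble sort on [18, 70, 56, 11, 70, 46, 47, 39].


Initial: [18, 70, 56, 11, 70, 46, 47, 39]
Pass 1: [18, 56, 11, 70, 46, 47, 39, 70] (5 swaps)

After 1 pass: [18, 56, 11, 70, 46, 47, 39, 70]


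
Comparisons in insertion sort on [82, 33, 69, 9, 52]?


Algorithm: insertion sort
Input: [82, 33, 69, 9, 52]
Sorted: [9, 33, 52, 69, 82]

9


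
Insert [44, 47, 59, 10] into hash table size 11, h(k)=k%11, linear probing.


Insert 44: h=0 -> slot 0
Insert 47: h=3 -> slot 3
Insert 59: h=4 -> slot 4
Insert 10: h=10 -> slot 10

Table: [44, None, None, 47, 59, None, None, None, None, None, 10]


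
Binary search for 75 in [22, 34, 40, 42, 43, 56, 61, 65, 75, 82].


Step 1: lo=0, hi=9, mid=4, val=43
Step 2: lo=5, hi=9, mid=7, val=65
Step 3: lo=8, hi=9, mid=8, val=75

Found at index 8


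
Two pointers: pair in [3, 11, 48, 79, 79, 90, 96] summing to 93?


lo=0(3)+hi=6(96)=99
lo=0(3)+hi=5(90)=93

Yes: 3+90=93


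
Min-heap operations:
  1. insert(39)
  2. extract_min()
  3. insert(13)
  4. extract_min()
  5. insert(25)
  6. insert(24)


insert(39) -> [39]
extract_min()->39, []
insert(13) -> [13]
extract_min()->13, []
insert(25) -> [25]
insert(24) -> [24, 25]

Final heap: [24, 25]


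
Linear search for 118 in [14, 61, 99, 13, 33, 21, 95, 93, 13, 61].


i=0: 14!=118
i=1: 61!=118
i=2: 99!=118
i=3: 13!=118
i=4: 33!=118
i=5: 21!=118
i=6: 95!=118
i=7: 93!=118
i=8: 13!=118
i=9: 61!=118

Not found, 10 comps


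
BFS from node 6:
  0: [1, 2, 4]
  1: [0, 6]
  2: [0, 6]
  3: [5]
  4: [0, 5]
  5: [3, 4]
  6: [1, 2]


Visit 6, enqueue [1, 2]
Visit 1, enqueue [0]
Visit 2, enqueue []
Visit 0, enqueue [4]
Visit 4, enqueue [5]
Visit 5, enqueue [3]
Visit 3, enqueue []

BFS order: [6, 1, 2, 0, 4, 5, 3]


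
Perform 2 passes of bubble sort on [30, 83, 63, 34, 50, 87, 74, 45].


Initial: [30, 83, 63, 34, 50, 87, 74, 45]
Pass 1: [30, 63, 34, 50, 83, 74, 45, 87] (5 swaps)
Pass 2: [30, 34, 50, 63, 74, 45, 83, 87] (4 swaps)

After 2 passes: [30, 34, 50, 63, 74, 45, 83, 87]


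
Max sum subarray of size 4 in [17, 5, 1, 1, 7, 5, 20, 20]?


[0:4]: 24
[1:5]: 14
[2:6]: 14
[3:7]: 33
[4:8]: 52

Max: 52 at [4:8]


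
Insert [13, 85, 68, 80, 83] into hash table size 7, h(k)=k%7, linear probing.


Insert 13: h=6 -> slot 6
Insert 85: h=1 -> slot 1
Insert 68: h=5 -> slot 5
Insert 80: h=3 -> slot 3
Insert 83: h=6, 1 probes -> slot 0

Table: [83, 85, None, 80, None, 68, 13]


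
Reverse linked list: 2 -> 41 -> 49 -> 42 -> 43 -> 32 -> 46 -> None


Step 1: curr=2, set curr.next=prev(None) | reversed so far: 2
Step 2: curr=41, set curr.next=prev(2) | reversed so far: 41 -> 2
Step 3: curr=49, set curr.next=prev(41) | reversed so far: 49 -> 41 -> 2
Step 4: curr=42, set curr.next=prev(49) | reversed so far: 42 -> 49 -> 41 -> 2
Step 5: curr=43, set curr.next=prev(42) | reversed so far: 43 -> 42 -> 49 -> 41 -> 2
Step 6: curr=32, set curr.next=prev(43) | reversed so far: 32 -> 43 -> 42 -> 49 -> 41 -> 2
Step 7: curr=46, set curr.next=prev(32) | reversed so far: 46 -> 32 -> 43 -> 42 -> 49 -> 41 -> 2

46 -> 32 -> 43 -> 42 -> 49 -> 41 -> 2 -> None


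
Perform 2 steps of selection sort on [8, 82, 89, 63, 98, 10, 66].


Initial: [8, 82, 89, 63, 98, 10, 66]
Step 1: min=8 at 0
  Swap: [8, 82, 89, 63, 98, 10, 66]
Step 2: min=10 at 5
  Swap: [8, 10, 89, 63, 98, 82, 66]

After 2 steps: [8, 10, 89, 63, 98, 82, 66]


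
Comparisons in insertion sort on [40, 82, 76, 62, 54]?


Algorithm: insertion sort
Input: [40, 82, 76, 62, 54]
Sorted: [40, 54, 62, 76, 82]

10


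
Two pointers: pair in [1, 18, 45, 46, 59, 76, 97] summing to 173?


lo=0(1)+hi=6(97)=98
lo=1(18)+hi=6(97)=115
lo=2(45)+hi=6(97)=142
lo=3(46)+hi=6(97)=143
lo=4(59)+hi=6(97)=156
lo=5(76)+hi=6(97)=173

Yes: 76+97=173


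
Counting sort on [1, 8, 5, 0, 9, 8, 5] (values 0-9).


Input: [1, 8, 5, 0, 9, 8, 5]
Counts: [1, 1, 0, 0, 0, 2, 0, 0, 2, 1]

Sorted: [0, 1, 5, 5, 8, 8, 9]


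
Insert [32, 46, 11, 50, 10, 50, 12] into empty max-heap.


Insert 32: [32]
Insert 46: [46, 32]
Insert 11: [46, 32, 11]
Insert 50: [50, 46, 11, 32]
Insert 10: [50, 46, 11, 32, 10]
Insert 50: [50, 46, 50, 32, 10, 11]
Insert 12: [50, 46, 50, 32, 10, 11, 12]

Final heap: [50, 46, 50, 32, 10, 11, 12]


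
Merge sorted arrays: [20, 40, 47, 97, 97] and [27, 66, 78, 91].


Take 20 from A
Take 27 from B
Take 40 from A
Take 47 from A
Take 66 from B
Take 78 from B
Take 91 from B

Merged: [20, 27, 40, 47, 66, 78, 91, 97, 97]


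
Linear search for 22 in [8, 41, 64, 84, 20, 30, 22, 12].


i=0: 8!=22
i=1: 41!=22
i=2: 64!=22
i=3: 84!=22
i=4: 20!=22
i=5: 30!=22
i=6: 22==22 found!

Found at 6, 7 comps


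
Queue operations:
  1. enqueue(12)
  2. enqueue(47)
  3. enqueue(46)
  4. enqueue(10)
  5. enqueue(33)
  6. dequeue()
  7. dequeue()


enqueue(12) -> [12]
enqueue(47) -> [12, 47]
enqueue(46) -> [12, 47, 46]
enqueue(10) -> [12, 47, 46, 10]
enqueue(33) -> [12, 47, 46, 10, 33]
dequeue()->12, [47, 46, 10, 33]
dequeue()->47, [46, 10, 33]

Final queue: [46, 10, 33]


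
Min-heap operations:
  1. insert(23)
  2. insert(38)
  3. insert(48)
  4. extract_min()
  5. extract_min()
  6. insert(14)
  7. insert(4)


insert(23) -> [23]
insert(38) -> [23, 38]
insert(48) -> [23, 38, 48]
extract_min()->23, [38, 48]
extract_min()->38, [48]
insert(14) -> [14, 48]
insert(4) -> [4, 48, 14]

Final heap: [4, 48, 14]


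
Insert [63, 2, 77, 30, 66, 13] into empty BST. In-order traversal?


Insert 63: root
Insert 2: L from 63
Insert 77: R from 63
Insert 30: L from 63 -> R from 2
Insert 66: R from 63 -> L from 77
Insert 13: L from 63 -> R from 2 -> L from 30

In-order: [2, 13, 30, 63, 66, 77]


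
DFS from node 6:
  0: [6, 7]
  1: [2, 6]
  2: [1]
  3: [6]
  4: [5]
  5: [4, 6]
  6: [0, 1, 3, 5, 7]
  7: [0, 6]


Visit 6, push [7, 5, 3, 1, 0]
Visit 0, push [7]
Visit 7, push []
Visit 1, push [2]
Visit 2, push []
Visit 3, push []
Visit 5, push [4]
Visit 4, push []

DFS order: [6, 0, 7, 1, 2, 3, 5, 4]


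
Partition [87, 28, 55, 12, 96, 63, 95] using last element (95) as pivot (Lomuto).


Pivot: 95
  87 <= 95: advance i (no swap)
  28 <= 95: advance i (no swap)
  55 <= 95: advance i (no swap)
  12 <= 95: advance i (no swap)
  63 <= 95: swap -> [87, 28, 55, 12, 63, 96, 95]
Place pivot at 5: [87, 28, 55, 12, 63, 95, 96]

Partitioned: [87, 28, 55, 12, 63, 95, 96]


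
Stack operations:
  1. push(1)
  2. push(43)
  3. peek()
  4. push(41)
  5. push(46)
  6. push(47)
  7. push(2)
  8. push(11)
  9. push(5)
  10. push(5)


push(1) -> [1]
push(43) -> [1, 43]
peek()->43
push(41) -> [1, 43, 41]
push(46) -> [1, 43, 41, 46]
push(47) -> [1, 43, 41, 46, 47]
push(2) -> [1, 43, 41, 46, 47, 2]
push(11) -> [1, 43, 41, 46, 47, 2, 11]
push(5) -> [1, 43, 41, 46, 47, 2, 11, 5]
push(5) -> [1, 43, 41, 46, 47, 2, 11, 5, 5]

Final stack: [1, 43, 41, 46, 47, 2, 11, 5, 5]


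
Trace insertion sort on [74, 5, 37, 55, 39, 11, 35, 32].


Initial: [74, 5, 37, 55, 39, 11, 35, 32]
Insert 5: [5, 74, 37, 55, 39, 11, 35, 32]
Insert 37: [5, 37, 74, 55, 39, 11, 35, 32]
Insert 55: [5, 37, 55, 74, 39, 11, 35, 32]
Insert 39: [5, 37, 39, 55, 74, 11, 35, 32]
Insert 11: [5, 11, 37, 39, 55, 74, 35, 32]
Insert 35: [5, 11, 35, 37, 39, 55, 74, 32]
Insert 32: [5, 11, 32, 35, 37, 39, 55, 74]

Sorted: [5, 11, 32, 35, 37, 39, 55, 74]


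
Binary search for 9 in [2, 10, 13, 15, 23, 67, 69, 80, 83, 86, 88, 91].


Step 1: lo=0, hi=11, mid=5, val=67
Step 2: lo=0, hi=4, mid=2, val=13
Step 3: lo=0, hi=1, mid=0, val=2
Step 4: lo=1, hi=1, mid=1, val=10

Not found


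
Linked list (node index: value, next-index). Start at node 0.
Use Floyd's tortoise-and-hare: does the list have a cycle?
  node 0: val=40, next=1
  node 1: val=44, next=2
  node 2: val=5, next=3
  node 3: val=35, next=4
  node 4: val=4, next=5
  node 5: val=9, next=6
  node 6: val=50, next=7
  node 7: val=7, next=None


Floyd's tortoise (slow, +1) and hare (fast, +2):
  init: slow=0, fast=0
  step 1: slow=1, fast=2
  step 2: slow=2, fast=4
  step 3: slow=3, fast=6
  step 4: fast 6->7->None, no cycle

Cycle: no


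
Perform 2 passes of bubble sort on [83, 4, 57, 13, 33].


Initial: [83, 4, 57, 13, 33]
Pass 1: [4, 57, 13, 33, 83] (4 swaps)
Pass 2: [4, 13, 33, 57, 83] (2 swaps)

After 2 passes: [4, 13, 33, 57, 83]


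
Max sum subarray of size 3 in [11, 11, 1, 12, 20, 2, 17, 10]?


[0:3]: 23
[1:4]: 24
[2:5]: 33
[3:6]: 34
[4:7]: 39
[5:8]: 29

Max: 39 at [4:7]


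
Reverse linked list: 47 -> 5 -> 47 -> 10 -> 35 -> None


Step 1: curr=47, set curr.next=prev(None) | reversed so far: 47
Step 2: curr=5, set curr.next=prev(47) | reversed so far: 5 -> 47
Step 3: curr=47, set curr.next=prev(5) | reversed so far: 47 -> 5 -> 47
Step 4: curr=10, set curr.next=prev(47) | reversed so far: 10 -> 47 -> 5 -> 47
Step 5: curr=35, set curr.next=prev(10) | reversed so far: 35 -> 10 -> 47 -> 5 -> 47

35 -> 10 -> 47 -> 5 -> 47 -> None


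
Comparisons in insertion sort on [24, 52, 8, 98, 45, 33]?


Algorithm: insertion sort
Input: [24, 52, 8, 98, 45, 33]
Sorted: [8, 24, 33, 45, 52, 98]

11


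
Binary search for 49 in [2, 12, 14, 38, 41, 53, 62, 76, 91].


Step 1: lo=0, hi=8, mid=4, val=41
Step 2: lo=5, hi=8, mid=6, val=62
Step 3: lo=5, hi=5, mid=5, val=53

Not found


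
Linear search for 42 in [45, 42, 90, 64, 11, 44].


i=0: 45!=42
i=1: 42==42 found!

Found at 1, 2 comps


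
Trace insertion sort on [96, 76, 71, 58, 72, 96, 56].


Initial: [96, 76, 71, 58, 72, 96, 56]
Insert 76: [76, 96, 71, 58, 72, 96, 56]
Insert 71: [71, 76, 96, 58, 72, 96, 56]
Insert 58: [58, 71, 76, 96, 72, 96, 56]
Insert 72: [58, 71, 72, 76, 96, 96, 56]
Insert 96: [58, 71, 72, 76, 96, 96, 56]
Insert 56: [56, 58, 71, 72, 76, 96, 96]

Sorted: [56, 58, 71, 72, 76, 96, 96]


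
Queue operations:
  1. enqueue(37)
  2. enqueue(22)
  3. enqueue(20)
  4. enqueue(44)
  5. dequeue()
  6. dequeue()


enqueue(37) -> [37]
enqueue(22) -> [37, 22]
enqueue(20) -> [37, 22, 20]
enqueue(44) -> [37, 22, 20, 44]
dequeue()->37, [22, 20, 44]
dequeue()->22, [20, 44]

Final queue: [20, 44]


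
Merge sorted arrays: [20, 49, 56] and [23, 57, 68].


Take 20 from A
Take 23 from B
Take 49 from A
Take 56 from A

Merged: [20, 23, 49, 56, 57, 68]


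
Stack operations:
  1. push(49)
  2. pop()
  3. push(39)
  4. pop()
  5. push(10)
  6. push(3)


push(49) -> [49]
pop()->49, []
push(39) -> [39]
pop()->39, []
push(10) -> [10]
push(3) -> [10, 3]

Final stack: [10, 3]


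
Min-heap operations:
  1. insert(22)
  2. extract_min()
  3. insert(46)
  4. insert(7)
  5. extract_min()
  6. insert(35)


insert(22) -> [22]
extract_min()->22, []
insert(46) -> [46]
insert(7) -> [7, 46]
extract_min()->7, [46]
insert(35) -> [35, 46]

Final heap: [35, 46]
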